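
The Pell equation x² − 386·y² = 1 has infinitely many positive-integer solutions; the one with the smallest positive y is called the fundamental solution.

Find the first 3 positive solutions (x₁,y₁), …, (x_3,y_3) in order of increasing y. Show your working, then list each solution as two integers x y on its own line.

111555 5678
24889036049 1266818580
5552992832780835 282639893378122

√386 = [19; 1,1,1,4,1,18,1,4,1,1,1,38, …], period ℓ=12 (even) → k=11
k=0  a_k=19  p_k/q_k = 19/1
k=1  a_k=1  p_k/q_k = 20/1
k=2  a_k=1  p_k/q_k = 39/2
…
k=4  a_k=4  p_k/q_k = 275/14
…
k=6  a_k=18  p_k/q_k = 6287/320
k=7  a_k=1  p_k/q_k = 6621/337
…
k=10  a_k=1  p_k/q_k = 72163/3673
k=11  a_k=1  p_k/q_k = 111555/5678
fundamental: x₁=111555, y₁=5678  (since 12444518025 − 386·32239684 = 1)
n=2: (111555,5678)∘(111555,5678) = (111555·111555+386·5678·5678, 111555·5678+5678·111555) = (24889036049,1266818580)
n=3: (24889036049,1266818580)∘(111555,5678) = (111555·24889036049+386·5678·1266818580, 111555·1266818580+5678·24889036049) = (5552992832780835,282639893378122)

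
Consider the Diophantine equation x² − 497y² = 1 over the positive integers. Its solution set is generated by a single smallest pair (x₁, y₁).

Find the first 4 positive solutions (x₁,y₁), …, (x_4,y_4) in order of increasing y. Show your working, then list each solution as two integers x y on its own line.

[22; 3,2,2,5,6,5,2,2,3,44] for √497; ℓ=10 ⇒ convergent index 9
step 0: (22, 1)  from 22·(1,0) + (0,1)
step 1: (67, 3)  from 3·(22,1) + (1,0)
step 2: (156, 7)  from 2·(67,3) + (22,1)
…
step 4: (2051, 92)  from 5·(379,17) + (156,7)
step 5: (12685, 569)  from 6·(2051,92) + (379,17)
step 6: (65476, 2937)  from 5·(12685,569) + (2051,92)
step 7: (143637, 6443)  from 2·(65476,2937) + (12685,569)
step 8: (352750, 15823)  from 2·(143637,6443) + (65476,2937)
step 9: (1201887, 53912)  from 3·(352750,15823) + (143637,6443)
(x₁, y₁) = (1201887, 53912);  1201887² − 497·53912² = 1 ✓
(x_2, y_2) = (1201887·1201887 + 497·53912·53912, 1201887·53912 + 53912·1201887) = (2889064721537, 129592263888)
(x_3, y_3) = (1201887·2889064721537 + 497·53912·129592263888, 1201887·129592263888 + 53912·2889064721537) = (6944658661946678751, 311510514535059400)
(x_4, y_4) = (1201887·6944658661946678751 + 497·53912·311510514535059400, 1201887·311510514535059400 + 53912·6944658661946678751) = (16693389930459326703284737, 748800875565868281911712)

1201887 53912
2889064721537 129592263888
6944658661946678751 311510514535059400
16693389930459326703284737 748800875565868281911712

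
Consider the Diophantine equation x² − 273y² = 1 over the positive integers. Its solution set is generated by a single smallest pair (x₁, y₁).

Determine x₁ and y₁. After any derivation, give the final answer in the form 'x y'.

727 44

d=273: √d = [16; 1,1,10,1,1,32] (ℓ=6, even), read p_5/q_5
a_0=16:  p_0=16·1+0=16,  q_0=16·0+1=1
…
a_2=1:  p_2=1·17+16=33,  q_2=1·1+1=2
…
a_4=1:  p_4=1·347+33=380,  q_4=1·21+2=23
a_5=1:  p_5=1·380+347=727,  q_5=1·23+21=44
fundamental: x₁=727, y₁=44  (since 528529 − 273·1936 = 1)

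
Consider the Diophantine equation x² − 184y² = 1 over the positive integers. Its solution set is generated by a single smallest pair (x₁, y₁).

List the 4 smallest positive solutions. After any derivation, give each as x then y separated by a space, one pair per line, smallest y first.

24335 1794
1184384449 87313980
57643991108495 4249571404806
2805533046066067201 206826640184594040

d=184: √d = [13; 1,1,3,2,1,2,1,2,3,1,1,26] (ℓ=12, even), read p_11/q_11
k=0  a_k=13  p_k/q_k = 13/1
…
k=3  a_k=3  p_k/q_k = 95/7
…
k=6  a_k=2  p_k/q_k = 841/62
k=7  a_k=1  p_k/q_k = 1153/85
…
k=10  a_k=1  p_k/q_k = 13741/1013
k=11  a_k=1  p_k/q_k = 24335/1794
(x₁, y₁) = (24335, 1794);  24335² − 184·1794² = 1 ✓
(24335+1794√184)^2 = 1184384449 + 87313980√184
(24335+1794√184)^3 = 57643991108495 + 4249571404806√184
(24335+1794√184)^4 = 2805533046066067201 + 206826640184594040√184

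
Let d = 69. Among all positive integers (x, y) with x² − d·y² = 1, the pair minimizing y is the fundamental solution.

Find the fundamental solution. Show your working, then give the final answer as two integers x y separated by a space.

7775 936

√69 = [8; 3,3,1,4,1,3,3,16, …], period ℓ=8 (even) → k=7
step 0: (8, 1)  from 8·(1,0) + (0,1)
…
step 3: (108, 13)  from 1·(83,10) + (25,3)
step 4: (515, 62)  from 4·(108,13) + (83,10)
step 5: (623, 75)  from 1·(515,62) + (108,13)
step 6: (2384, 287)  from 3·(623,75) + (515,62)
step 7: (7775, 936)  from 3·(2384,287) + (623,75)
→ (7775, 936).  Check: 7775²=60450625, 69·936²=60450624, difference 1.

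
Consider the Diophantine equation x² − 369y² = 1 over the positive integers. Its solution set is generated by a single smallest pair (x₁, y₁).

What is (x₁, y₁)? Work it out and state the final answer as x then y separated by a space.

8396801 437120

√369 = [19; 4,1,3,2,7,4,7,2,3,1,4,38, …], period ℓ=12 (even) → k=11
i=0: a=19 ⇒ p=19, q=1
i=1: a=4 ⇒ p=77, q=4
i=2: a=1 ⇒ p=96, q=5
…
i=6: a=4 ⇒ p=25414, q=1323
i=7: a=7 ⇒ p=184045, q=9581
i=8: a=2 ⇒ p=393504, q=20485
i=9: a=3 ⇒ p=1364557, q=71036
i=10: a=1 ⇒ p=1758061, q=91521
i=11: a=4 ⇒ p=8396801, q=437120
fundamental: x₁=8396801, y₁=437120  (since 70506267033601 − 369·191073894400 = 1)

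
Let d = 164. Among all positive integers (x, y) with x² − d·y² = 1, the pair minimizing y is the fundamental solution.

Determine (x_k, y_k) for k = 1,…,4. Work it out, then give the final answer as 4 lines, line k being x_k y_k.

[12; 1,4,6,4,1,24] for √164; ℓ=6 ⇒ convergent index 5
k=0  a_k=12  p_k/q_k = 12/1
k=1  a_k=1  p_k/q_k = 13/1
…
k=4  a_k=4  p_k/q_k = 1652/129
k=5  a_k=1  p_k/q_k = 2049/160
fundamental: x₁=2049, y₁=160  (since 4198401 − 164·25600 = 1)
(2049+160√164)^2 = 8396801 + 655680√164
(2049+160√164)^3 = 34410088449 + 2686976480√164
(2049+160√164)^4 = 141012534067201 + 11011228959360√164

2049 160
8396801 655680
34410088449 2686976480
141012534067201 11011228959360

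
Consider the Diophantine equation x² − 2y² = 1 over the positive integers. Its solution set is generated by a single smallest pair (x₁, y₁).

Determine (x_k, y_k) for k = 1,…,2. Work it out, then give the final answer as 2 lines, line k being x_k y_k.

√2 = [1; 2, …], period ℓ=1 (odd) → k=1
k=0  a_k=1  p_k/q_k = 1/1
k=1  a_k=2  p_k/q_k = 3/2
→ (3, 2).  Check: 3²=9, 2·2²=8, difference 1.
k=2:  x_2 = 3·3+2·2·2 = 17,  y_2 = 3·2+2·3 = 12

3 2
17 12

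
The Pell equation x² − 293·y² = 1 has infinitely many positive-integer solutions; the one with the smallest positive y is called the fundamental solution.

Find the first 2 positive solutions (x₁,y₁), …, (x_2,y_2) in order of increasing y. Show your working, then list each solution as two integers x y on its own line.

√293 = [17; 8,1,1,8,34, …], period ℓ=5 (odd) → k=9
step 0: (17, 1)  from 17·(1,0) + (0,1)
step 1: (137, 8)  from 8·(17,1) + (1,0)
step 2: (154, 9)  from 1·(137,8) + (17,1)
…
step 7: (764593, 44668)  from 1·(679914,39721) + (84679,4947)
step 8: (1444507, 84389)  from 1·(764593,44668) + (679914,39721)
step 9: (12320649, 719780)  from 8·(1444507,84389) + (764593,44668)
(x₁, y₁) = (12320649, 719780);  12320649² − 293·719780² = 1 ✓
(12320649+719780√293)^2 = 303596783562401 + 17736313474440√293

12320649 719780
303596783562401 17736313474440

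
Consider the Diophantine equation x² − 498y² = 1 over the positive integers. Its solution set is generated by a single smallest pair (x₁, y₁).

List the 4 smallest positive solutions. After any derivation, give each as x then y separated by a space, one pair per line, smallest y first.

[22; 3,6,22,6,3,44] for √498; ℓ=6 ⇒ convergent index 5
step 0: (22, 1)  from 22·(1,0) + (0,1)
step 1: (67, 3)  from 3·(22,1) + (1,0)
step 2: (424, 19)  from 6·(67,3) + (22,1)
step 3: (9395, 421)  from 22·(424,19) + (67,3)
step 4: (56794, 2545)  from 6·(9395,421) + (424,19)
step 5: (179777, 8056)  from 3·(56794,2545) + (9395,421)
fundamental: x₁=179777, y₁=8056  (since 32319769729 − 498·64899136 = 1)
(179777+8056√498)^2 = 64639539457 + 2896567024√498
(179777+8056√498)^3 = 23241404969742401 + 1041472259739240√498
(179777+8056√498)^4 = 8356540122426119709697 + 374465516875386131936√498

179777 8056
64639539457 2896567024
23241404969742401 1041472259739240
8356540122426119709697 374465516875386131936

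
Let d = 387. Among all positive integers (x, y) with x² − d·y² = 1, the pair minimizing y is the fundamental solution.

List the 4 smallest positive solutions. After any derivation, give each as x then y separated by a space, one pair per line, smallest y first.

3482 177
24248647 1232628
168867574226 8584021215
1175993762661217 59779122508632

d=387: √d = [19; 1,2,19,2,1,38] (ℓ=6, even), read p_5/q_5
k=0  a_k=19  p_k/q_k = 19/1
…
k=4  a_k=2  p_k/q_k = 2341/119
k=5  a_k=1  p_k/q_k = 3482/177
→ (3482, 177).  Check: 3482²=12124324, 387·177²=12124323, difference 1.
(x_2, y_2) = (3482·3482 + 387·177·177, 3482·177 + 177·3482) = (24248647, 1232628)
(x_3, y_3) = (3482·24248647 + 387·177·1232628, 3482·1232628 + 177·24248647) = (168867574226, 8584021215)
(x_4, y_4) = (3482·168867574226 + 387·177·8584021215, 3482·8584021215 + 177·168867574226) = (1175993762661217, 59779122508632)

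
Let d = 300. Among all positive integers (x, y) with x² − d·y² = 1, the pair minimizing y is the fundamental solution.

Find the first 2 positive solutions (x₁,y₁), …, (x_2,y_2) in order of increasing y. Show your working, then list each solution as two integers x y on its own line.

1351 78
3650401 210756

√300 → a₀=17, period (3,8,3,34); ℓ=4 even so k=3
i=0: a=17 ⇒ p=17, q=1
…
i=2: a=8 ⇒ p=433, q=25
i=3: a=3 ⇒ p=1351, q=78
fundamental: x₁=1351, y₁=78  (since 1825201 − 300·6084 = 1)
k=2:  x_2 = 1351·1351+300·78·78 = 3650401,  y_2 = 1351·78+78·1351 = 210756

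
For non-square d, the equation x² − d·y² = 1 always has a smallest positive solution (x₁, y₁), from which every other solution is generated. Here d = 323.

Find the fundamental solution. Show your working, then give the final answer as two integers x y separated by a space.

18 1

[17; 1,34] for √323; ℓ=2 ⇒ convergent index 1
a_0=17:  p_0=17·1+0=17,  q_0=17·0+1=1
a_1=1:  p_1=1·17+1=18,  q_1=1·1+0=1
(x₁, y₁) = (18, 1);  18² − 323·1² = 1 ✓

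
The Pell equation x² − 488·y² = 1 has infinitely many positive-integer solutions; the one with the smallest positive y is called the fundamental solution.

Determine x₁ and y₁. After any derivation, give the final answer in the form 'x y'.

243 11

√488 → a₀=22, period (11,44); ℓ=2 even so k=1
k=0  a_k=22  p_k/q_k = 22/1
k=1  a_k=11  p_k/q_k = 243/11
→ (243, 11).  Check: 243²=59049, 488·11²=59048, difference 1.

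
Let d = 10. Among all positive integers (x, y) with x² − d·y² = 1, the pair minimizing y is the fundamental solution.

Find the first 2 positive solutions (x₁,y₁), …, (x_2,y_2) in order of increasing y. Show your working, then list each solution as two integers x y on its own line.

19 6
721 228

√10 → a₀=3, period (6); ℓ=1 odd so k=1
i=0: a=3 ⇒ p=3, q=1
i=1: a=6 ⇒ p=19, q=6
fundamental: x₁=19, y₁=6  (since 361 − 10·36 = 1)
k=2:  x_2 = 19·19+10·6·6 = 721,  y_2 = 19·6+6·19 = 228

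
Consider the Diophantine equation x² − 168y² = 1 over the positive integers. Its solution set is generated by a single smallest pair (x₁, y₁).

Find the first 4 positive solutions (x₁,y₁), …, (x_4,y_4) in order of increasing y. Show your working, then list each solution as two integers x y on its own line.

√168 → a₀=12, period (1,24); ℓ=2 even so k=1
step 0: (12, 1)  from 12·(1,0) + (0,1)
step 1: (13, 1)  from 1·(12,1) + (1,0)
fundamental: x₁=13, y₁=1  (since 169 − 168·1 = 1)
(13+1√168)^2 = 337 + 26√168
(13+1√168)^3 = 8749 + 675√168
(13+1√168)^4 = 227137 + 17524√168

13 1
337 26
8749 675
227137 17524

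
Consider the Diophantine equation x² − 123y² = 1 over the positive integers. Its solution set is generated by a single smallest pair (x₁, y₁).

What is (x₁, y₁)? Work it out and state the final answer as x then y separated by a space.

122 11

[11; 11,22] for √123; ℓ=2 ⇒ convergent index 1
a_0=11:  p_0=11·1+0=11,  q_0=11·0+1=1
a_1=11:  p_1=11·11+1=122,  q_1=11·1+0=11
fundamental: x₁=122, y₁=11  (since 14884 − 123·121 = 1)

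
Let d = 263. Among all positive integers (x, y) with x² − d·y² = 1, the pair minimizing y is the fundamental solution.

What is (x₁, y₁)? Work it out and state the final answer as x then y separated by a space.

√263 = [16; 4,1,1,1,1,15,1,1,1,1,4,32, …], period ℓ=12 (even) → k=11
k=0  a_k=16  p_k/q_k = 16/1
k=1  a_k=4  p_k/q_k = 65/4
k=2  a_k=1  p_k/q_k = 81/5
k=3  a_k=1  p_k/q_k = 146/9
k=4  a_k=1  p_k/q_k = 227/14
k=5  a_k=1  p_k/q_k = 373/23
…
k=8  a_k=1  p_k/q_k = 12017/741
k=9  a_k=1  p_k/q_k = 18212/1123
k=10  a_k=1  p_k/q_k = 30229/1864
k=11  a_k=4  p_k/q_k = 139128/8579
fundamental: x₁=139128, y₁=8579  (since 19356600384 − 263·73599241 = 1)

139128 8579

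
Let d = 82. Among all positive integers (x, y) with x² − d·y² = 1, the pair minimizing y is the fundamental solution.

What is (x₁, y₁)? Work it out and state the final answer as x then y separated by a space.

√82 = [9; 18, …], period ℓ=1 (odd) → k=1
k=0  a_k=9  p_k/q_k = 9/1
k=1  a_k=18  p_k/q_k = 163/18
(x₁, y₁) = (163, 18);  163² − 82·18² = 1 ✓

163 18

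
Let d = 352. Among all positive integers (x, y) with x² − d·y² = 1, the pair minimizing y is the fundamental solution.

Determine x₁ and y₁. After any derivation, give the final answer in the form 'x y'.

77617 4137

d=352: √d = [18; 1,3,5,9,5,3,1,36] (ℓ=8, even), read p_7/q_7
step 0: (18, 1)  from 18·(1,0) + (0,1)
step 1: (19, 1)  from 1·(18,1) + (1,0)
…
step 4: (3621, 193)  from 9·(394,21) + (75,4)
…
step 6: (59118, 3151)  from 3·(18499,986) + (3621,193)
step 7: (77617, 4137)  from 1·(59118,3151) + (18499,986)
(x₁, y₁) = (77617, 4137);  77617² − 352·4137² = 1 ✓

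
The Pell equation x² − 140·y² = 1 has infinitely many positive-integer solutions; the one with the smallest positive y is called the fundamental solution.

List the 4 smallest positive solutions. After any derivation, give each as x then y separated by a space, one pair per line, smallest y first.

71 6
10081 852
1431431 120978
203253121 17178024

√140 → a₀=11, period (1,4,1,22); ℓ=4 even so k=3
a_0=11:  p_0=11·1+0=11,  q_0=11·0+1=1
…
a_2=4:  p_2=4·12+11=59,  q_2=4·1+1=5
a_3=1:  p_3=1·59+12=71,  q_3=1·5+1=6
→ (71, 6).  Check: 71²=5041, 140·6²=5040, difference 1.
(x_2, y_2) = (71·71 + 140·6·6, 71·6 + 6·71) = (10081, 852)
(x_3, y_3) = (71·10081 + 140·6·852, 71·852 + 6·10081) = (1431431, 120978)
(x_4, y_4) = (71·1431431 + 140·6·120978, 71·120978 + 6·1431431) = (203253121, 17178024)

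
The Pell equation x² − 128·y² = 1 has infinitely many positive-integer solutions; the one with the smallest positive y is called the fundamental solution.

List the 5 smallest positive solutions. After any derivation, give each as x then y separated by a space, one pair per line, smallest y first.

[11; 3,5,3,22] for √128; ℓ=4 ⇒ convergent index 3
a_0=11:  p_0=11·1+0=11,  q_0=11·0+1=1
a_1=3:  p_1=3·11+1=34,  q_1=3·1+0=3
a_2=5:  p_2=5·34+11=181,  q_2=5·3+1=16
a_3=3:  p_3=3·181+34=577,  q_3=3·16+3=51
(x₁, y₁) = (577, 51);  577² − 128·51² = 1 ✓
(577+51√128)^2 = 665857 + 58854√128
(577+51√128)^3 = 768398401 + 67917465√128
(577+51√128)^4 = 886731088897 + 78376695756√128
(577+51√128)^5 = 1023286908188737 + 90446638984959√128

577 51
665857 58854
768398401 67917465
886731088897 78376695756
1023286908188737 90446638984959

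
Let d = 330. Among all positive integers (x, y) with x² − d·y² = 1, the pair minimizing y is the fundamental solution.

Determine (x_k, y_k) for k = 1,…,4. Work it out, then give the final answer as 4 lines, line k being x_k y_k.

109 6
23761 1308
5179789 285138
1129170241 62158776

[18; 6,36] for √330; ℓ=2 ⇒ convergent index 1
a_0=18:  p_0=18·1+0=18,  q_0=18·0+1=1
a_1=6:  p_1=6·18+1=109,  q_1=6·1+0=6
(x₁, y₁) = (109, 6);  109² − 330·6² = 1 ✓
(109+6√330)^2 = 23761 + 1308√330
(109+6√330)^3 = 5179789 + 285138√330
(109+6√330)^4 = 1129170241 + 62158776√330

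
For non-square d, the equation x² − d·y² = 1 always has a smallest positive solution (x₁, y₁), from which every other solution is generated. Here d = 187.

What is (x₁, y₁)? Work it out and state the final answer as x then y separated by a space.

√187 = [13; 1,2,13,2,1,26, …], period ℓ=6 (even) → k=5
a_0=13:  p_0=13·1+0=13,  q_0=13·0+1=1
…
a_2=2:  p_2=2·14+13=41,  q_2=2·1+1=3
a_3=13:  p_3=13·41+14=547,  q_3=13·3+1=40
a_4=2:  p_4=2·547+41=1135,  q_4=2·40+3=83
a_5=1:  p_5=1·1135+547=1682,  q_5=1·83+40=123
(x₁, y₁) = (1682, 123);  1682² − 187·123² = 1 ✓

1682 123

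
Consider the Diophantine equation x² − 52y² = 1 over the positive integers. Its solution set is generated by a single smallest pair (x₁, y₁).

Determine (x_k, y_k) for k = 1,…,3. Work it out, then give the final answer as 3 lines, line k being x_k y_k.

649 90
842401 116820
1093435849 151632270

√52 = [7; 4,1,2,1,4,14, …], period ℓ=6 (even) → k=5
a_0=7:  p_0=7·1+0=7,  q_0=7·0+1=1
…
a_2=1:  p_2=1·29+7=36,  q_2=1·4+1=5
a_3=2:  p_3=2·36+29=101,  q_3=2·5+4=14
a_4=1:  p_4=1·101+36=137,  q_4=1·14+5=19
a_5=4:  p_5=4·137+101=649,  q_5=4·19+14=90
→ (649, 90).  Check: 649²=421201, 52·90²=421200, difference 1.
n=2: (649,90)∘(649,90) = (649·649+52·90·90, 649·90+90·649) = (842401,116820)
n=3: (842401,116820)∘(649,90) = (649·842401+52·90·116820, 649·116820+90·842401) = (1093435849,151632270)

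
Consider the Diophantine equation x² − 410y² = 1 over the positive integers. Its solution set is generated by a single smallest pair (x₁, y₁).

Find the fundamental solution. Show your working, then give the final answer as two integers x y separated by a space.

81 4

d=410: √d = [20; 4,40] (ℓ=2, even), read p_1/q_1
a_0=20:  p_0=20·1+0=20,  q_0=20·0+1=1
a_1=4:  p_1=4·20+1=81,  q_1=4·1+0=4
fundamental: x₁=81, y₁=4  (since 6561 − 410·16 = 1)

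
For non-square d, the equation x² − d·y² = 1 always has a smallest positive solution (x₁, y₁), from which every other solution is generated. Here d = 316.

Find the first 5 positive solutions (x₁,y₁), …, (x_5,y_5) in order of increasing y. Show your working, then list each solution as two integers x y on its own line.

√316 = [17; 1,3,2,8,2,3,1,34, …], period ℓ=8 (even) → k=7
i=0: a=17 ⇒ p=17, q=1
i=1: a=1 ⇒ p=18, q=1
…
i=3: a=2 ⇒ p=160, q=9
i=4: a=8 ⇒ p=1351, q=76
i=5: a=2 ⇒ p=2862, q=161
i=6: a=3 ⇒ p=9937, q=559
i=7: a=1 ⇒ p=12799, q=720
→ (12799, 720).  Check: 12799²=163814401, 316·720²=163814400, difference 1.
k=2:  x_2 = 12799·12799+316·720·720 = 327628801,  y_2 = 12799·720+720·12799 = 18430560
k=3:  x_3 = 12799·327628801+316·720·18430560 = 8386642035199,  y_3 = 12799·18430560+720·327628801 = 471785474160
k=4:  x_4 = 12799·8386642035199+316·720·471785474160 = 214681262489395201,  y_4 = 12799·471785474160+720·8386642035199 = 12076764549117120
k=5:  x_5 = 12799·214681262489395201+316·720·12076764549117120 = 5495410948816896319999,  y_5 = 12799·12076764549117120+720·214681262489395201 = 309141018456514563600

12799 720
327628801 18430560
8386642035199 471785474160
214681262489395201 12076764549117120
5495410948816896319999 309141018456514563600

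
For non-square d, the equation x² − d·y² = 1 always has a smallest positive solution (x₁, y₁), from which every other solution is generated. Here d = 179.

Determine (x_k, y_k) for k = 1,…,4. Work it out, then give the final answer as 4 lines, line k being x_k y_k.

4190210 313191
35115719688199 2624672120220
294284479589372473370 21995854729733779209
2466227538440333747559727201 184334500894152933286567560

[13; 2,1,1,1,3,…,1,2,26] for √179; ℓ=14 ⇒ convergent index 13
i=0: a=13 ⇒ p=13, q=1
i=1: a=2 ⇒ p=27, q=2
i=2: a=1 ⇒ p=40, q=3
…
i=4: a=1 ⇒ p=107, q=8
i=5: a=3 ⇒ p=388, q=29
i=6: a=5 ⇒ p=2047, q=153
…
i=8: a=5 ⇒ p=137042, q=10243
i=9: a=3 ⇒ p=438125, q=32747
…
i=11: a=1 ⇒ p=1013292, q=75737
i=12: a=1 ⇒ p=1588459, q=118727
i=13: a=2 ⇒ p=4190210, q=313191
→ (4190210, 313191).  Check: 4190210²=17557859844100, 179·313191²=17557859844099, difference 1.
k=2:  x_2 = 4190210·4190210+179·313191·313191 = 35115719688199,  y_2 = 4190210·313191+313191·4190210 = 2624672120220
k=3:  x_3 = 4190210·35115719688199+179·313191·2624672120220 = 294284479589372473370,  y_3 = 4190210·2624672120220+313191·35115719688199 = 21995854729733779209
k=4:  x_4 = 4190210·294284479589372473370+179·313191·21995854729733779209 = 2466227538440333747559727201,  y_4 = 4190210·21995854729733779209+313191·294284479589372473370 = 184334500894152933286567560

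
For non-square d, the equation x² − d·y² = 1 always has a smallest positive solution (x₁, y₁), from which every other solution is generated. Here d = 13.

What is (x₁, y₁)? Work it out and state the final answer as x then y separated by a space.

649 180

√13 → a₀=3, period (1,1,1,1,6); ℓ=5 odd so k=9
k=0  a_k=3  p_k/q_k = 3/1
k=1  a_k=1  p_k/q_k = 4/1
k=2  a_k=1  p_k/q_k = 7/2
…
k=6  a_k=1  p_k/q_k = 137/38
…
k=8  a_k=1  p_k/q_k = 393/109
k=9  a_k=1  p_k/q_k = 649/180
(x₁, y₁) = (649, 180);  649² − 13·180² = 1 ✓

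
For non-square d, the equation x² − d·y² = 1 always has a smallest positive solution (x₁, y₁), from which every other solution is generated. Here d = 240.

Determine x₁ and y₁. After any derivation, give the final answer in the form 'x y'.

√240 = [15; 2,30, …], period ℓ=2 (even) → k=1
k=0  a_k=15  p_k/q_k = 15/1
k=1  a_k=2  p_k/q_k = 31/2
(x₁, y₁) = (31, 2);  31² − 240·2² = 1 ✓

31 2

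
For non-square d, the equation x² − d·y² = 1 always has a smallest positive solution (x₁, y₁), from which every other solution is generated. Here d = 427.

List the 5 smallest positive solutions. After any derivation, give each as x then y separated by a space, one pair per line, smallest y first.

62 3
7687 372
953126 46125
118179937 5719128
14653359062 709125747

d=427: √d = [20; 1,1,1,40] (ℓ=4, even), read p_3/q_3
k=0  a_k=20  p_k/q_k = 20/1
…
k=2  a_k=1  p_k/q_k = 41/2
k=3  a_k=1  p_k/q_k = 62/3
fundamental: x₁=62, y₁=3  (since 3844 − 427·9 = 1)
k=2:  x_2 = 62·62+427·3·3 = 7687,  y_2 = 62·3+3·62 = 372
k=3:  x_3 = 62·7687+427·3·372 = 953126,  y_3 = 62·372+3·7687 = 46125
k=4:  x_4 = 62·953126+427·3·46125 = 118179937,  y_4 = 62·46125+3·953126 = 5719128
k=5:  x_5 = 62·118179937+427·3·5719128 = 14653359062,  y_5 = 62·5719128+3·118179937 = 709125747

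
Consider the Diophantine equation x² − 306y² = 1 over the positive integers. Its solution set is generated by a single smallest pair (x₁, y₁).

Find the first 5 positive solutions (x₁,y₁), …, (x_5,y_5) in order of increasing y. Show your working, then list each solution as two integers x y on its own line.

35 2
2449 140
171395 9798
11995201 685720
839492675 47990602

[17; 2,34] for √306; ℓ=2 ⇒ convergent index 1
k=0  a_k=17  p_k/q_k = 17/1
k=1  a_k=2  p_k/q_k = 35/2
→ (35, 2).  Check: 35²=1225, 306·2²=1224, difference 1.
k=2:  x_2 = 35·35+306·2·2 = 2449,  y_2 = 35·2+2·35 = 140
k=3:  x_3 = 35·2449+306·2·140 = 171395,  y_3 = 35·140+2·2449 = 9798
k=4:  x_4 = 35·171395+306·2·9798 = 11995201,  y_4 = 35·9798+2·171395 = 685720
k=5:  x_5 = 35·11995201+306·2·685720 = 839492675,  y_5 = 35·685720+2·11995201 = 47990602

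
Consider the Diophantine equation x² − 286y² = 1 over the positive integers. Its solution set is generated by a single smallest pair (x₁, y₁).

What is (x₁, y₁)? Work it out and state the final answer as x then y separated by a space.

d=286: √d = [16; 1,10,3,3,2,3,3,10,1,32] (ℓ=10, even), read p_9/q_9
k=0  a_k=16  p_k/q_k = 16/1
k=1  a_k=1  p_k/q_k = 17/1
k=2  a_k=10  p_k/q_k = 186/11
k=3  a_k=3  p_k/q_k = 575/34
k=4  a_k=3  p_k/q_k = 1911/113
…
k=6  a_k=3  p_k/q_k = 15102/893
k=7  a_k=3  p_k/q_k = 49703/2939
k=8  a_k=10  p_k/q_k = 512132/30283
k=9  a_k=1  p_k/q_k = 561835/33222
→ (561835, 33222).  Check: 561835²=315658567225, 286·33222²=315658567224, difference 1.

561835 33222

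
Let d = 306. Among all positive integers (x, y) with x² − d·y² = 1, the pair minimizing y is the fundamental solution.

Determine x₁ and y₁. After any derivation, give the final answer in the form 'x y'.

35 2

√306 → a₀=17, period (2,34); ℓ=2 even so k=1
i=0: a=17 ⇒ p=17, q=1
i=1: a=2 ⇒ p=35, q=2
(x₁, y₁) = (35, 2);  35² − 306·2² = 1 ✓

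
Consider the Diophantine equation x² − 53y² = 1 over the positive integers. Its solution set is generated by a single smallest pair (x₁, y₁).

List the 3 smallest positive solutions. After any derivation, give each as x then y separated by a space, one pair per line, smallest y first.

√53 → a₀=7, period (3,1,1,3,14); ℓ=5 odd so k=9
i=0: a=7 ⇒ p=7, q=1
i=1: a=3 ⇒ p=22, q=3
i=2: a=1 ⇒ p=29, q=4
i=3: a=1 ⇒ p=51, q=7
…
i=6: a=3 ⇒ p=7979, q=1096
…
i=8: a=1 ⇒ p=18557, q=2549
i=9: a=3 ⇒ p=66249, q=9100
fundamental: x₁=66249, y₁=9100  (since 4388930001 − 53·82810000 = 1)
n=2: (66249,9100)∘(66249,9100) = (66249·66249+53·9100·9100, 66249·9100+9100·66249) = (8777860001,1205731800)
n=3: (8777860001,1205731800)∘(66249,9100) = (66249·8777860001+53·9100·1205731800, 66249·1205731800+9100·8777860001) = (1163048894346249,159757052027300)

66249 9100
8777860001 1205731800
1163048894346249 159757052027300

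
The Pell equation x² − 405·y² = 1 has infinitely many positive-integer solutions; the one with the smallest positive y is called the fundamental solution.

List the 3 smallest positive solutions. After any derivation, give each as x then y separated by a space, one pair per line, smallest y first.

161 8
51841 2576
16692641 829464

[20; 8,40] for √405; ℓ=2 ⇒ convergent index 1
k=0  a_k=20  p_k/q_k = 20/1
k=1  a_k=8  p_k/q_k = 161/8
(x₁, y₁) = (161, 8);  161² − 405·8² = 1 ✓
k=2:  x_2 = 161·161+405·8·8 = 51841,  y_2 = 161·8+8·161 = 2576
k=3:  x_3 = 161·51841+405·8·2576 = 16692641,  y_3 = 161·2576+8·51841 = 829464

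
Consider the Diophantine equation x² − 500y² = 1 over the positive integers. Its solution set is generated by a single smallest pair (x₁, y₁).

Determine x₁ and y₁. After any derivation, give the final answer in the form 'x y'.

d=500: √d = [22; 2,1,3,2,1,…,1,2,44] (ℓ=14, even), read p_13/q_13
step 0: (22, 1)  from 22·(1,0) + (0,1)
…
step 2: (67, 3)  from 1·(45,2) + (22,1)
step 3: (246, 11)  from 3·(67,3) + (45,2)
…
step 5: (805, 36)  from 1·(559,25) + (246,11)
step 6: (1364, 61)  from 1·(805,36) + (559,25)
step 7: (14445, 646)  from 10·(1364,61) + (805,36)
step 8: (15809, 707)  from 1·(14445,646) + (1364,61)
…
step 12: (335522, 15005)  from 1·(259205,11592) + (76317,3413)
step 13: (930249, 41602)  from 2·(335522,15005) + (259205,11592)
fundamental: x₁=930249, y₁=41602  (since 865363202001 − 500·1730726404 = 1)

930249 41602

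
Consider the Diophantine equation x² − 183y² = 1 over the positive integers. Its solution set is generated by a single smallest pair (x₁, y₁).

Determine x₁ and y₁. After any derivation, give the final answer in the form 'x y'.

d=183: √d = [13; 1,1,8,1,1,26] (ℓ=6, even), read p_5/q_5
i=0: a=13 ⇒ p=13, q=1
i=1: a=1 ⇒ p=14, q=1
i=2: a=1 ⇒ p=27, q=2
i=3: a=8 ⇒ p=230, q=17
i=4: a=1 ⇒ p=257, q=19
i=5: a=1 ⇒ p=487, q=36
fundamental: x₁=487, y₁=36  (since 237169 − 183·1296 = 1)

487 36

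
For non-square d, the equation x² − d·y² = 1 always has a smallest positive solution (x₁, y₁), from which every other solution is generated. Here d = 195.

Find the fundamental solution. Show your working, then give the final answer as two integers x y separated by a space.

√195 = [13; 1,26, …], period ℓ=2 (even) → k=1
k=0  a_k=13  p_k/q_k = 13/1
k=1  a_k=1  p_k/q_k = 14/1
fundamental: x₁=14, y₁=1  (since 196 − 195·1 = 1)

14 1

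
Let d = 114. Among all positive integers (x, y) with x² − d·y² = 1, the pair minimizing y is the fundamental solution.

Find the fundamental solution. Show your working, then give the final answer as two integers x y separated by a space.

d=114: √d = [10; 1,2,10,2,1,20] (ℓ=6, even), read p_5/q_5
a_0=10:  p_0=10·1+0=10,  q_0=10·0+1=1
a_1=1:  p_1=1·10+1=11,  q_1=1·1+0=1
…
a_4=2:  p_4=2·331+32=694,  q_4=2·31+3=65
a_5=1:  p_5=1·694+331=1025,  q_5=1·65+31=96
(x₁, y₁) = (1025, 96);  1025² − 114·96² = 1 ✓

1025 96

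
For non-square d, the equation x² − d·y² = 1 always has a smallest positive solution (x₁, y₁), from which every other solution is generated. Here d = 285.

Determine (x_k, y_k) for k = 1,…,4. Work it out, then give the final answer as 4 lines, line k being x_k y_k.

2431 144
11819521 700128
57466508671 3404022192
279402153338881 16550355197376

d=285: √d = [16; 1,7,2,7,1,32] (ℓ=6, even), read p_5/q_5
i=0: a=16 ⇒ p=16, q=1
i=1: a=1 ⇒ p=17, q=1
i=2: a=7 ⇒ p=135, q=8
i=3: a=2 ⇒ p=287, q=17
i=4: a=7 ⇒ p=2144, q=127
i=5: a=1 ⇒ p=2431, q=144
fundamental: x₁=2431, y₁=144  (since 5909761 − 285·20736 = 1)
(2431+144√285)^2 = 11819521 + 700128√285
(2431+144√285)^3 = 57466508671 + 3404022192√285
(2431+144√285)^4 = 279402153338881 + 16550355197376√285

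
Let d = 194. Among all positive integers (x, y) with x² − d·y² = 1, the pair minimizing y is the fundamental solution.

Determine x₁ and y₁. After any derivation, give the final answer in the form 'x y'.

195 14

d=194: √d = [13; 1,12,1,26] (ℓ=4, even), read p_3/q_3
k=0  a_k=13  p_k/q_k = 13/1
k=1  a_k=1  p_k/q_k = 14/1
k=2  a_k=12  p_k/q_k = 181/13
k=3  a_k=1  p_k/q_k = 195/14
(x₁, y₁) = (195, 14);  195² − 194·14² = 1 ✓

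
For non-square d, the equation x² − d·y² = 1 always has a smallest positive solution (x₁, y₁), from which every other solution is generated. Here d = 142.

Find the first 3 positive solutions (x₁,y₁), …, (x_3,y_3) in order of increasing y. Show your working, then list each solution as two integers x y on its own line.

d=142: √d = [11; 1,10,1,22] (ℓ=4, even), read p_3/q_3
step 0: (11, 1)  from 11·(1,0) + (0,1)
…
step 2: (131, 11)  from 10·(12,1) + (11,1)
step 3: (143, 12)  from 1·(131,11) + (12,1)
fundamental: x₁=143, y₁=12  (since 20449 − 142·144 = 1)
k=2:  x_2 = 143·143+142·12·12 = 40897,  y_2 = 143·12+12·143 = 3432
k=3:  x_3 = 143·40897+142·12·3432 = 11696399,  y_3 = 143·3432+12·40897 = 981540

143 12
40897 3432
11696399 981540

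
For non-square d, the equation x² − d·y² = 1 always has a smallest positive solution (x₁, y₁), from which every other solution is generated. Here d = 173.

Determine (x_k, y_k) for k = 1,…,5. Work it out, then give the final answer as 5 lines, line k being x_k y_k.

2499849 190060
12498490045601 950242601880
62488675684008728649 4750926036134042180
312424506839974574118902401 23753195401006348176659760
1562028181998744709597444087746249 118758803540015886040113314710300

√173 → a₀=13, period (6,1,1,6,26); ℓ=5 odd so k=9
step 0: (13, 1)  from 13·(1,0) + (0,1)
…
step 2: (92, 7)  from 1·(79,6) + (13,1)
…
step 4: (1118, 85)  from 6·(171,13) + (92,7)
…
step 7: (205791, 15646)  from 1·(176552,13423) + (29239,2223)
step 8: (382343, 29069)  from 1·(205791,15646) + (176552,13423)
step 9: (2499849, 190060)  from 6·(382343,29069) + (205791,15646)
→ (2499849, 190060).  Check: 2499849²=6249245022801, 173·190060²=6249245022800, difference 1.
n=2: (2499849,190060)∘(2499849,190060) = (2499849·2499849+173·190060·190060, 2499849·190060+190060·2499849) = (12498490045601,950242601880)
n=3: (12498490045601,950242601880)∘(2499849,190060) = (2499849·12498490045601+173·190060·950242601880, 2499849·950242601880+190060·12498490045601) = (62488675684008728649,4750926036134042180)
n=4: (62488675684008728649,4750926036134042180)∘(2499849,190060) = (2499849·62488675684008728649+173·190060·4750926036134042180, 2499849·4750926036134042180+190060·62488675684008728649) = (312424506839974574118902401,23753195401006348176659760)
n=5: (312424506839974574118902401,23753195401006348176659760)∘(2499849,190060) = (2499849·312424506839974574118902401+173·190060·23753195401006348176659760, 2499849·23753195401006348176659760+190060·312424506839974574118902401) = (1562028181998744709597444087746249,118758803540015886040113314710300)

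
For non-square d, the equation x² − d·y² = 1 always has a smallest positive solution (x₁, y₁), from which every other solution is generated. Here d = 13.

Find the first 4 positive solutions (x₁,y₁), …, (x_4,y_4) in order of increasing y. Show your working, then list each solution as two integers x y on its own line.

649 180
842401 233640
1093435849 303264540
1419278889601 393637139280

√13 → a₀=3, period (1,1,1,1,6); ℓ=5 odd so k=9
a_0=3:  p_0=3·1+0=3,  q_0=3·0+1=1
…
a_3=1:  p_3=1·7+4=11,  q_3=1·2+1=3
a_4=1:  p_4=1·11+7=18,  q_4=1·3+2=5
…
a_6=1:  p_6=1·119+18=137,  q_6=1·33+5=38
a_7=1:  p_7=1·137+119=256,  q_7=1·38+33=71
a_8=1:  p_8=1·256+137=393,  q_8=1·71+38=109
a_9=1:  p_9=1·393+256=649,  q_9=1·109+71=180
→ (649, 180).  Check: 649²=421201, 13·180²=421200, difference 1.
n=2: (649,180)∘(649,180) = (649·649+13·180·180, 649·180+180·649) = (842401,233640)
n=3: (842401,233640)∘(649,180) = (649·842401+13·180·233640, 649·233640+180·842401) = (1093435849,303264540)
n=4: (1093435849,303264540)∘(649,180) = (649·1093435849+13·180·303264540, 649·303264540+180·1093435849) = (1419278889601,393637139280)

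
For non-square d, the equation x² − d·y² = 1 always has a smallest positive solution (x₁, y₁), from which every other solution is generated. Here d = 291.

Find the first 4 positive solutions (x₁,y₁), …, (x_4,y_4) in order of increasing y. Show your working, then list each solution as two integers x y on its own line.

d=291: √d = [17; 17,34] (ℓ=2, even), read p_1/q_1
a_0=17:  p_0=17·1+0=17,  q_0=17·0+1=1
a_1=17:  p_1=17·17+1=290,  q_1=17·1+0=17
(x₁, y₁) = (290, 17);  290² − 291·17² = 1 ✓
n=2: (290,17)∘(290,17) = (290·290+291·17·17, 290·17+17·290) = (168199,9860)
n=3: (168199,9860)∘(290,17) = (290·168199+291·17·9860, 290·9860+17·168199) = (97555130,5718783)
n=4: (97555130,5718783)∘(290,17) = (290·97555130+291·17·5718783, 290·5718783+17·97555130) = (56581807201,3316884280)

290 17
168199 9860
97555130 5718783
56581807201 3316884280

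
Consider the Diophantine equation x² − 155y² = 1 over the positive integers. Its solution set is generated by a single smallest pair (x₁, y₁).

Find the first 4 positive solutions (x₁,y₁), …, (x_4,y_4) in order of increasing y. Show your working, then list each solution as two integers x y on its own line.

249 20
124001 9960
61752249 4960060
30752496001 2470099920

√155 → a₀=12, period (2,4,2,24); ℓ=4 even so k=3
step 0: (12, 1)  from 12·(1,0) + (0,1)
…
step 2: (112, 9)  from 4·(25,2) + (12,1)
step 3: (249, 20)  from 2·(112,9) + (25,2)
fundamental: x₁=249, y₁=20  (since 62001 − 155·400 = 1)
n=2: (249,20)∘(249,20) = (249·249+155·20·20, 249·20+20·249) = (124001,9960)
n=3: (124001,9960)∘(249,20) = (249·124001+155·20·9960, 249·9960+20·124001) = (61752249,4960060)
n=4: (61752249,4960060)∘(249,20) = (249·61752249+155·20·4960060, 249·4960060+20·61752249) = (30752496001,2470099920)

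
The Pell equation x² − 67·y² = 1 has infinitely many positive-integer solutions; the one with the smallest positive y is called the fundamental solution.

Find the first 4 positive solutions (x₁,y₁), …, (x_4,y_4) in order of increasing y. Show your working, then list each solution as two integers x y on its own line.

√67 → a₀=8, period (5,2,1,1,7,1,1,2,5,16); ℓ=10 even so k=9
step 0: (8, 1)  from 8·(1,0) + (0,1)
step 1: (41, 5)  from 5·(8,1) + (1,0)
step 2: (90, 11)  from 2·(41,5) + (8,1)
…
step 4: (221, 27)  from 1·(131,16) + (90,11)
step 5: (1678, 205)  from 7·(221,27) + (131,16)
step 6: (1899, 232)  from 1·(1678,205) + (221,27)
step 7: (3577, 437)  from 1·(1899,232) + (1678,205)
step 8: (9053, 1106)  from 2·(3577,437) + (1899,232)
step 9: (48842, 5967)  from 5·(9053,1106) + (3577,437)
fundamental: x₁=48842, y₁=5967  (since 2385540964 − 67·35605089 = 1)
k=2:  x_2 = 48842·48842+67·5967·5967 = 4771081927,  y_2 = 48842·5967+5967·48842 = 582880428
k=3:  x_3 = 48842·4771081927+67·5967·582880428 = 466058366908226,  y_3 = 48842·582880428+5967·4771081927 = 56938091722785
k=4:  x_4 = 48842·466058366908226+67·5967·56938091722785 = 45526445508292066657,  y_4 = 48842·56938091722785+5967·466058366908226 = 5561940551265649512

48842 5967
4771081927 582880428
466058366908226 56938091722785
45526445508292066657 5561940551265649512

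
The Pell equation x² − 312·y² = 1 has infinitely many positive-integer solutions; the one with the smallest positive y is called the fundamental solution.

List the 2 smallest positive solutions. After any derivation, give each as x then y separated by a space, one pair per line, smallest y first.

√312 = [17; 1,1,1,34, …], period ℓ=4 (even) → k=3
k=0  a_k=17  p_k/q_k = 17/1
k=1  a_k=1  p_k/q_k = 18/1
k=2  a_k=1  p_k/q_k = 35/2
k=3  a_k=1  p_k/q_k = 53/3
fundamental: x₁=53, y₁=3  (since 2809 − 312·9 = 1)
k=2:  x_2 = 53·53+312·3·3 = 5617,  y_2 = 53·3+3·53 = 318

53 3
5617 318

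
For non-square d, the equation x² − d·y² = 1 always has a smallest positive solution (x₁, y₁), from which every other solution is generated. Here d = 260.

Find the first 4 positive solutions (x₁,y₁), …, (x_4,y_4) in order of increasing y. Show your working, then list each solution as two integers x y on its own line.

129 8
33281 2064
8586369 532504
2215249921 137383968

√260 = [16; 8,32, …], period ℓ=2 (even) → k=1
i=0: a=16 ⇒ p=16, q=1
i=1: a=8 ⇒ p=129, q=8
fundamental: x₁=129, y₁=8  (since 16641 − 260·64 = 1)
(129+8√260)^2 = 33281 + 2064√260
(129+8√260)^3 = 8586369 + 532504√260
(129+8√260)^4 = 2215249921 + 137383968√260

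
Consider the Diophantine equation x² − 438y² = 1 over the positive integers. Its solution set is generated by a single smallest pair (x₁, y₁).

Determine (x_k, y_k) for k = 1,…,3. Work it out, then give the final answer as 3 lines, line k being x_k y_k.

[20; 1,12,1,40] for √438; ℓ=4 ⇒ convergent index 3
k=0  a_k=20  p_k/q_k = 20/1
k=1  a_k=1  p_k/q_k = 21/1
k=2  a_k=12  p_k/q_k = 272/13
k=3  a_k=1  p_k/q_k = 293/14
fundamental: x₁=293, y₁=14  (since 85849 − 438·196 = 1)
n=2: (293,14)∘(293,14) = (293·293+438·14·14, 293·14+14·293) = (171697,8204)
n=3: (171697,8204)∘(293,14) = (293·171697+438·14·8204, 293·8204+14·171697) = (100614149,4807530)

293 14
171697 8204
100614149 4807530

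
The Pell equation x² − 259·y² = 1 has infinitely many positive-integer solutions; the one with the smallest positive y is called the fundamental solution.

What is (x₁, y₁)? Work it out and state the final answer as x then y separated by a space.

847225 52644

d=259: √d = [16; 10,1,2,3,4,3,2,1,10,32] (ℓ=10, even), read p_9/q_9
a_0=16:  p_0=16·1+0=16,  q_0=16·0+1=1
a_1=10:  p_1=10·16+1=161,  q_1=10·1+0=10
…
a_6=3:  p_6=3·7403+1722=23931,  q_6=3·460+107=1487
a_7=2:  p_7=2·23931+7403=55265,  q_7=2·1487+460=3434
a_8=1:  p_8=1·55265+23931=79196,  q_8=1·3434+1487=4921
a_9=10:  p_9=10·79196+55265=847225,  q_9=10·4921+3434=52644
(x₁, y₁) = (847225, 52644);  847225² − 259·52644² = 1 ✓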